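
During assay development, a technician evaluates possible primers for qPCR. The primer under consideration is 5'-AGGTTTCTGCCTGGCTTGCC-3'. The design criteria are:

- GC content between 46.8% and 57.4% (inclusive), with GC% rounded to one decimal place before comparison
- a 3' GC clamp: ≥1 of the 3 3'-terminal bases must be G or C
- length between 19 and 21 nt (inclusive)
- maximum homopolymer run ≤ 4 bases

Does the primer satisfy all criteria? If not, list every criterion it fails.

Base counts: A=1, T=7, G=6, C=6 (length 20).
GC content: GC 12/20 = 60.0%, outside 46.8–57.4% ✗
GC clamp: 3' end GCC has 3 G/C ✓
length: length 20 ✓
homopolymer run: longest run = 3 ✓

Fails: GC content.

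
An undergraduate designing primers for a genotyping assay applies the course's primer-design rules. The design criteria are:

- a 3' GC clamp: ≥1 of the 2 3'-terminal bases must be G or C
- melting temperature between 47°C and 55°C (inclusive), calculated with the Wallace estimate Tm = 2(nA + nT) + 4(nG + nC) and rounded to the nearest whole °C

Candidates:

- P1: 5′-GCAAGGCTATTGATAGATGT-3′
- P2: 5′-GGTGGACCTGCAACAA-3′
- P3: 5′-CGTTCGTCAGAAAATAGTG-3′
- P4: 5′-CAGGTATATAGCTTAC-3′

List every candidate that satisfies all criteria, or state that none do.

P1 (20 nt, A=6 T=6 G=6 C=2): 3' end GT has 1 G/C ✓; Tm = 2·12 + 4·8 = 56°C, outside 47–55°C ✗ — fails.
P2 (16 nt, A=5 T=2 G=5 C=4): 3' end AA has 0 G/C, need ≥1 ✗; Tm = 2·7 + 4·9 = 50°C ✓ — fails.
P3 (19 nt, A=6 T=5 G=5 C=3): 3' end TG has 1 G/C ✓; Tm = 2·11 + 4·8 = 54°C ✓ — passes.
P4 (16 nt, A=5 T=5 G=3 C=3): 3' end AC has 1 G/C ✓; Tm = 2·10 + 4·6 = 44°C, outside 47–55°C ✗ — fails.

P3 only.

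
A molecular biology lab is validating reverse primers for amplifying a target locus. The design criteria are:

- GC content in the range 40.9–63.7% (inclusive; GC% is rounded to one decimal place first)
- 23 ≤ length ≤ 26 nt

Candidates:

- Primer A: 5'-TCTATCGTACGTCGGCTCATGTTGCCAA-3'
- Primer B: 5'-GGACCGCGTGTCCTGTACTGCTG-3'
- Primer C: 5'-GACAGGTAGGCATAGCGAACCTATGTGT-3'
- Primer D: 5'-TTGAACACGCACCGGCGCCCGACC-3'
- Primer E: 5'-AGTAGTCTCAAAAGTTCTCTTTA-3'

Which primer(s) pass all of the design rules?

Primer A (28 nt, A=5 T=9 G=6 C=8): GC 14/28 = 50.0% ✓; length 28, outside 23–26 ✗ — fails.
Primer B (23 nt, A=2 T=6 G=8 C=7): GC 15/23 = 65.2%, outside 40.9–63.7% ✗; length 23 ✓ — fails.
Primer C (28 nt, A=8 T=6 G=9 C=5): GC 14/28 = 50.0% ✓; length 28, outside 23–26 ✗ — fails.
Primer D (24 nt, A=5 T=2 G=6 C=11): GC 17/24 = 70.8%, outside 40.9–63.7% ✗; length 24 ✓ — fails.
Primer E (23 nt, A=7 T=9 G=3 C=4): GC 7/23 = 30.4%, outside 40.9–63.7% ✗; length 23 ✓ — fails.

None of the candidates satisfy all criteria.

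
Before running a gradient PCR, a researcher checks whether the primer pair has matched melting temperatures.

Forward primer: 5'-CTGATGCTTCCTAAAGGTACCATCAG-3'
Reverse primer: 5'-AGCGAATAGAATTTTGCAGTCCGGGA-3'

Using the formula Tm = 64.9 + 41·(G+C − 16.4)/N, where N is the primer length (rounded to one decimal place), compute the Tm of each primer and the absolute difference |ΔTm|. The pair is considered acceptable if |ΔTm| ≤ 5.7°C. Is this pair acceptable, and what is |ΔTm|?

|ΔTm| = 0.0°C; the pair is acceptable.

Forward: G+C = 12, N = 26 → Tm = 64.9 + 41·(12 − 16.4)/26 = 58.0°C.
Reverse: G+C = 12, N = 26 → Tm = 64.9 + 41·(12 − 16.4)/26 = 58.0°C.
|ΔTm| = |58.0 − 58.0| = 0.0°C, ≤ 5.7°C.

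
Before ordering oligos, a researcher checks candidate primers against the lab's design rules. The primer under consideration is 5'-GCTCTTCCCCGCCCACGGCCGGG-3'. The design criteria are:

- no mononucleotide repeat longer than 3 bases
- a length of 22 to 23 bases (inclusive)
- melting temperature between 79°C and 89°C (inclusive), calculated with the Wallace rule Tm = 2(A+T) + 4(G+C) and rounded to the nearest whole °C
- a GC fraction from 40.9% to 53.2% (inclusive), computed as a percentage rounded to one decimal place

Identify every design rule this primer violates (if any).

Base counts: A=1, T=3, G=7, C=12 (length 23).
homopolymer run: longest run = 4, exceeds 3 ✗
length: length 23 ✓
Tm: Tm = 2·4 + 4·19 = 84°C ✓
GC content: GC 19/23 = 82.6%, outside 40.9–53.2% ✗

Fails: homopolymer run, GC content.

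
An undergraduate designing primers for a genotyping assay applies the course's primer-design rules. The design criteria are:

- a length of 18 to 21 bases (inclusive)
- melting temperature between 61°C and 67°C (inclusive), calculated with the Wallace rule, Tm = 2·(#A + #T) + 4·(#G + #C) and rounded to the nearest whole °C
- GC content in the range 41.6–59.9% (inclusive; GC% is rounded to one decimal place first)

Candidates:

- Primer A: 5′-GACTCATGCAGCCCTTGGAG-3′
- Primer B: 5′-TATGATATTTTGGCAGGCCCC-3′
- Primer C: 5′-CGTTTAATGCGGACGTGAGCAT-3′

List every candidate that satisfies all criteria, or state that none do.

Primer B only.

Primer A (20 nt, A=4 T=4 G=6 C=6): length 20 ✓; Tm = 2·8 + 4·12 = 64°C ✓; GC 12/20 = 60.0%, outside 41.6–59.9% ✗ — fails.
Primer B (21 nt, A=4 T=7 G=5 C=5): length 21 ✓; Tm = 2·11 + 4·10 = 62°C ✓; GC 10/21 = 47.6% ✓ — passes.
Primer C (22 nt, A=5 T=6 G=7 C=4): length 22, outside 18–21 ✗; Tm = 2·11 + 4·11 = 66°C ✓; GC 11/22 = 50.0% ✓ — fails.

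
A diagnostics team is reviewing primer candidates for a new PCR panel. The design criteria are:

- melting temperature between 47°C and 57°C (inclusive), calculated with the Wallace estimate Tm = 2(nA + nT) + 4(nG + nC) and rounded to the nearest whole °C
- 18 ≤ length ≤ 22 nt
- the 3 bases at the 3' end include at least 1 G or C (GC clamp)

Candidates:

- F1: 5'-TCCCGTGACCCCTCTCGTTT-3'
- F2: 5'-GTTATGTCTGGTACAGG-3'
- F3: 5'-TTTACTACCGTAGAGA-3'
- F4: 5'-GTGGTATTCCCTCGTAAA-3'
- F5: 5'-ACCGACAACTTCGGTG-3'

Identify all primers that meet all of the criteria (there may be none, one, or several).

None of the candidates satisfy all criteria.

F1 (20 nt, A=1 T=7 G=3 C=9): Tm = 2·8 + 4·12 = 64°C, outside 47–57°C ✗; length 20 ✓; 3' end TTT has 0 G/C, need ≥1 ✗ — fails.
F2 (17 nt, A=3 T=6 G=6 C=2): Tm = 2·9 + 4·8 = 50°C ✓; length 17, outside 18–22 ✗; 3' end AGG has 2 G/C ✓ — fails.
F3 (16 nt, A=5 T=5 G=3 C=3): Tm = 2·10 + 4·6 = 44°C, outside 47–57°C ✗; length 16, outside 18–22 ✗; 3' end AGA has 1 G/C ✓ — fails.
F4 (18 nt, A=4 T=6 G=4 C=4): Tm = 2·10 + 4·8 = 52°C ✓; length 18 ✓; 3' end AAA has 0 G/C, need ≥1 ✗ — fails.
F5 (16 nt, A=4 T=3 G=4 C=5): Tm = 2·7 + 4·9 = 50°C ✓; length 16, outside 18–22 ✗; 3' end GTG has 2 G/C ✓ — fails.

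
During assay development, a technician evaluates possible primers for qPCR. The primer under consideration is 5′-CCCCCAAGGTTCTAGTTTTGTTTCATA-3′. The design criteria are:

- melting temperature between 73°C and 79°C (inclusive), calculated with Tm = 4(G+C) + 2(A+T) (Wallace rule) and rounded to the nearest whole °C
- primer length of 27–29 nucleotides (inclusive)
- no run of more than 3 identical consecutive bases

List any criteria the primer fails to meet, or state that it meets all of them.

Base counts: A=5, T=11, G=4, C=7 (length 27).
Tm: Tm = 2·16 + 4·11 = 76°C ✓
length: length 27 ✓
homopolymer run: longest run = 5, exceeds 3 ✗

Fails: homopolymer run.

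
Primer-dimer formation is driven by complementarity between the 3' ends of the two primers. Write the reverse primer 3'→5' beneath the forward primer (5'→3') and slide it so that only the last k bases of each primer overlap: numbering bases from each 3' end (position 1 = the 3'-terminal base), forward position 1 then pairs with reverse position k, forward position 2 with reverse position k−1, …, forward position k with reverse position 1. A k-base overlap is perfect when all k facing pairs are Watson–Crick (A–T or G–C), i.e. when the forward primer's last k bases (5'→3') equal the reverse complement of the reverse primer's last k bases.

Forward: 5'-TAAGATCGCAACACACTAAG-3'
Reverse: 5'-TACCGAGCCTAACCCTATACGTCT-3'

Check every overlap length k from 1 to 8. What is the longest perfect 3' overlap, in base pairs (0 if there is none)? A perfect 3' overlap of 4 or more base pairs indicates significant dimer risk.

Last 8 bases (5'→3') — forward …ACACTAAG, reverse …ATACGTCT.
Reverse complement of the reverse primer's last 8 bases: AGACGTAT; its first k bases are the reverse complement of the reverse primer's last k bases, so a perfect k-base overlap needs the forward primer's last k bases to equal them.
Comparing (forward last k vs required): k=1: G vs A ✗; k=2: AG vs AG ✓; k=3: AAG vs AGA ✗; k=4: TAAG vs AGAC ✗; k=5: CTAAG vs AGACG ✗; k=6: ACTAAG vs AGACGT ✗; k=7: CACTAAG vs AGACGTA ✗; k=8: ACACTAAG vs AGACGTAT ✗.
Only k = 2 is perfect, so the longest perfect 3' overlap is 2.

Longest perfect overlap: 2 complementary base pairs; below the dimer-risk threshold (threshold 4).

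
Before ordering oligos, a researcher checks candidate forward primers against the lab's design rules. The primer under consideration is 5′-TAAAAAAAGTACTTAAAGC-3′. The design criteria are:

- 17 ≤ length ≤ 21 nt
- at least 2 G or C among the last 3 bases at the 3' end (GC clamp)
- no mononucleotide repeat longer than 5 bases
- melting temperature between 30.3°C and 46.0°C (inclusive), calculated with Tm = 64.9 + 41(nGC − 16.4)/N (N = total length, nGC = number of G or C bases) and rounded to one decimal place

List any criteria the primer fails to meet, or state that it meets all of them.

Base counts: A=11, T=4, G=2, C=2 (length 19).
length: length 19 ✓
GC clamp: 3' end AGC has 2 G/C ✓
homopolymer run: longest run = 7, exceeds 5 ✗
Tm: Tm = 64.9 + 41·(4 − 16.4)/19 = 38.1°C ✓

Fails: homopolymer run.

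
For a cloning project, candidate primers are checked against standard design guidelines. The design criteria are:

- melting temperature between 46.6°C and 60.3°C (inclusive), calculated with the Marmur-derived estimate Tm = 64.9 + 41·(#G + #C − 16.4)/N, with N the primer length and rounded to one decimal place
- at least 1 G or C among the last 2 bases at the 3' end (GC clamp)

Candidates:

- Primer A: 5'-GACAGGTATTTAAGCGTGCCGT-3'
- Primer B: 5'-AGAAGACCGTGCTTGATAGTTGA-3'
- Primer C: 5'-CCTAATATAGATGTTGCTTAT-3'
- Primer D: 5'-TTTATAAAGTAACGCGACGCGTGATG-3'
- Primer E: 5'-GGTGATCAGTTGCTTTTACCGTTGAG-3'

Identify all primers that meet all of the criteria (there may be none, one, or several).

Primer A (22 nt, A=5 T=6 G=7 C=4): Tm = 64.9 + 41·(11 − 16.4)/22 = 54.8°C ✓; 3' end GT has 1 G/C ✓ — passes.
Primer B (23 nt, A=7 T=6 G=7 C=3): Tm = 64.9 + 41·(10 − 16.4)/23 = 53.5°C ✓; 3' end GA has 1 G/C ✓ — passes.
Primer C (21 nt, A=6 T=9 G=3 C=3): Tm = 64.9 + 41·(6 − 16.4)/21 = 44.6°C, outside 46.6–60.3°C ✗; 3' end AT has 0 G/C, need ≥1 ✗ — fails.
Primer D (26 nt, A=8 T=7 G=7 C=4): Tm = 64.9 + 41·(11 − 16.4)/26 = 56.4°C ✓; 3' end TG has 1 G/C ✓ — passes.
Primer E (26 nt, A=4 T=10 G=8 C=4): Tm = 64.9 + 41·(12 − 16.4)/26 = 58.0°C ✓; 3' end AG has 1 G/C ✓ — passes.

Primer A, Primer B, Primer D and Primer E.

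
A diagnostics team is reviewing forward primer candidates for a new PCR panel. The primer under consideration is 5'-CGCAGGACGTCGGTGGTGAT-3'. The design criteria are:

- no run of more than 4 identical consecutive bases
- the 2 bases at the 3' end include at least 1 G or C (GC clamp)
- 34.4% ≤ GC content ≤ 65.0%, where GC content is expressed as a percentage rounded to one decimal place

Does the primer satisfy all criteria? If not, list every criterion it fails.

Base counts: A=3, T=4, G=9, C=4 (length 20).
homopolymer run: longest run = 2 ✓
GC clamp: 3' end AT has 0 G/C, need ≥1 ✗
GC content: GC 13/20 = 65.0% ✓

Fails: GC clamp.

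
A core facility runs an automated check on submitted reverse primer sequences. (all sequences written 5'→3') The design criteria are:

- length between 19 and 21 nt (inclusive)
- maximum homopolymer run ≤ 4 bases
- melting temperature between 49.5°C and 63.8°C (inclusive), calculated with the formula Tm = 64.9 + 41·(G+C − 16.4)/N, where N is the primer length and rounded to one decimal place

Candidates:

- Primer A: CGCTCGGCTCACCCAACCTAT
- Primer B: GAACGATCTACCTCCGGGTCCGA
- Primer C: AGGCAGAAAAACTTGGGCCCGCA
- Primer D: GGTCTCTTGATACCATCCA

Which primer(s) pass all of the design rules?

Primer A (21 nt, A=4 T=4 G=3 C=10): length 21 ✓; longest run = 3 ✓; Tm = 64.9 + 41·(13 − 16.4)/21 = 58.3°C ✓ — passes.
Primer B (23 nt, A=5 T=4 G=6 C=8): length 23, outside 19–21 ✗; longest run = 3 ✓; Tm = 64.9 + 41·(14 − 16.4)/23 = 60.6°C ✓ — fails.
Primer C (23 nt, A=8 T=2 G=7 C=6): length 23, outside 19–21 ✗; longest run = 5, exceeds 4 ✗; Tm = 64.9 + 41·(13 − 16.4)/23 = 58.8°C ✓ — fails.
Primer D (19 nt, A=4 T=6 G=3 C=6): length 19 ✓; longest run = 2 ✓; Tm = 64.9 + 41·(9 − 16.4)/19 = 48.9°C, outside 49.5–63.8°C ✗ — fails.

Primer A only.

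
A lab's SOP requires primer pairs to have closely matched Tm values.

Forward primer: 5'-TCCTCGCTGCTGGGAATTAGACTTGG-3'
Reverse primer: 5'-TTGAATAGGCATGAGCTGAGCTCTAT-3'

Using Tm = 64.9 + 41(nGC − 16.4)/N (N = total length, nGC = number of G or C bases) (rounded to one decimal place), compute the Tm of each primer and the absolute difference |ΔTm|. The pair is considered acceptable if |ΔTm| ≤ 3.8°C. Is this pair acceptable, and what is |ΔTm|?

|ΔTm| = 4.7°C; the pair is not acceptable.

Forward: G+C = 14, N = 26 → Tm = 64.9 + 41·(14 − 16.4)/26 = 61.1°C.
Reverse: G+C = 11, N = 26 → Tm = 64.9 + 41·(11 − 16.4)/26 = 56.4°C.
|ΔTm| = |61.1 − 56.4| = 4.7°C, > 3.8°C.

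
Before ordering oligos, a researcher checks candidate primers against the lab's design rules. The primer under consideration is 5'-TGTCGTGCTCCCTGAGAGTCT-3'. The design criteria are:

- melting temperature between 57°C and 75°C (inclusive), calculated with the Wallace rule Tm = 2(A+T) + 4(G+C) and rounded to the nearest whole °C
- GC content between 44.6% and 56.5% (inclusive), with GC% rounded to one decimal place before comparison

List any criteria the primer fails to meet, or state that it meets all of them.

Base counts: A=2, T=7, G=6, C=6 (length 21).
Tm: Tm = 2·9 + 4·12 = 66°C ✓
GC content: GC 12/21 = 57.1%, outside 44.6–56.5% ✗

Fails: GC content.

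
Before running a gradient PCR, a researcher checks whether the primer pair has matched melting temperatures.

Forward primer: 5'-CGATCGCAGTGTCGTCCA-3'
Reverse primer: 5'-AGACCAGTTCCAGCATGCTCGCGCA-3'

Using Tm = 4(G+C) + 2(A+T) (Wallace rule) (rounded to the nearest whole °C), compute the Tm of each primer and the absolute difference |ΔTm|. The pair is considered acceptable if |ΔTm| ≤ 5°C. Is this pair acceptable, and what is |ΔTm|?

|ΔTm| = 22°C; the pair is not acceptable.

Forward: A=3 T=4 G=5 C=6 → Tm = 2·7 + 4·11 = 58°C.
Reverse: A=6 T=4 G=6 C=9 → Tm = 2·10 + 4·15 = 80°C.
|ΔTm| = |58 − 80| = 22°C, > 5°C.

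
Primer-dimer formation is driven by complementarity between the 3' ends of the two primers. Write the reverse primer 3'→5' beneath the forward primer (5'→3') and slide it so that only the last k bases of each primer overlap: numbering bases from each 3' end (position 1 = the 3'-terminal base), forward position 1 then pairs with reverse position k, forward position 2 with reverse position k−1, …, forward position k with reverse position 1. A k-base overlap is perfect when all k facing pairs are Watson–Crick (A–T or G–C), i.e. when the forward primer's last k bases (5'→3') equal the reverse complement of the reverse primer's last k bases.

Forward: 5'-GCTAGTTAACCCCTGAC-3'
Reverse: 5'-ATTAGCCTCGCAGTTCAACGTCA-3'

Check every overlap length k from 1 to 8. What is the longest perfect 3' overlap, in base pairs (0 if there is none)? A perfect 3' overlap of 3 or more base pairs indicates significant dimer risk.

Longest perfect overlap: 4 complementary base pairs; significant dimer risk (threshold 3).

Last 8 bases (5'→3') — forward …CCCCTGAC, reverse …CAACGTCA.
Reverse complement of the reverse primer's last 8 bases: TGACGTTG; its first k bases are the reverse complement of the reverse primer's last k bases, so a perfect k-base overlap needs the forward primer's last k bases to equal them.
Comparing (forward last k vs required): k=1: C vs T ✗; k=2: AC vs TG ✗; k=3: GAC vs TGA ✗; k=4: TGAC vs TGAC ✓; k=5: CTGAC vs TGACG ✗; k=6: CCTGAC vs TGACGT ✗; k=7: CCCTGAC vs TGACGTT ✗; k=8: CCCCTGAC vs TGACGTTG ✗.
Only k = 4 is perfect, so the longest perfect 3' overlap is 4.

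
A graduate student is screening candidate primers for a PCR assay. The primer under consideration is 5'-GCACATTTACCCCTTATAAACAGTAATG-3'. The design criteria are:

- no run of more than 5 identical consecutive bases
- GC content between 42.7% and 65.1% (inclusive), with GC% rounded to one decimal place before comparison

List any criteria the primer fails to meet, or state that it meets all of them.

Fails: GC content.

Base counts: A=10, T=8, G=3, C=7 (length 28).
homopolymer run: longest run = 4 ✓
GC content: GC 10/28 = 35.7%, outside 42.7–65.1% ✗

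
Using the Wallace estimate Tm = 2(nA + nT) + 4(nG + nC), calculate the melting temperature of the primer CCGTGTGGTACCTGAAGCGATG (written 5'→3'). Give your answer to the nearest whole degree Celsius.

70°C

Base counts: A=4, T=5, G=8, C=5 (length 22).
Tm = 2·(4+5) + 4·(8+5) = 2·9 + 4·13 = 18 + 52 = 70°C.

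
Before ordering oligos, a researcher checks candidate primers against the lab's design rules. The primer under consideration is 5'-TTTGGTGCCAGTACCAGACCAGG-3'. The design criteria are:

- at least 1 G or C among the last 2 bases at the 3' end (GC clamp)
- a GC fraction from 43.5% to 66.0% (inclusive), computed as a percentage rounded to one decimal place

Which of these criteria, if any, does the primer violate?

Meets all criteria.

Base counts: A=5, T=5, G=7, C=6 (length 23).
GC clamp: 3' end GG has 2 G/C ✓
GC content: GC 13/23 = 56.5% ✓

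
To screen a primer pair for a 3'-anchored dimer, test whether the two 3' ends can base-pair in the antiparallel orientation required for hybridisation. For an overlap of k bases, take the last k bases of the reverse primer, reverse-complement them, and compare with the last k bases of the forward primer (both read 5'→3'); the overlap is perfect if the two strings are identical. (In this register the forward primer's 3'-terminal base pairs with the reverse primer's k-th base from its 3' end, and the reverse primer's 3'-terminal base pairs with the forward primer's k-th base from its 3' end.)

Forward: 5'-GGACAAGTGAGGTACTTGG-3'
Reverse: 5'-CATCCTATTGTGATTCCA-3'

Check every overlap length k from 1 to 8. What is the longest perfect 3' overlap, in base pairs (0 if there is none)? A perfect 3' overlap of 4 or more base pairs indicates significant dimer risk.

Longest perfect overlap: 3 complementary base pairs; below the dimer-risk threshold (threshold 4).

Last 8 bases (5'→3') — forward …GTACTTGG, reverse …TGATTCCA.
Reverse complement of the reverse primer's last 8 bases: TGGAATCA; its first k bases are the reverse complement of the reverse primer's last k bases, so a perfect k-base overlap needs the forward primer's last k bases to equal them.
Comparing (forward last k vs required): k=1: G vs T ✗; k=2: GG vs TG ✗; k=3: TGG vs TGG ✓; k=4: TTGG vs TGGA ✗; k=5: CTTGG vs TGGAA ✗; k=6: ACTTGG vs TGGAAT ✗; k=7: TACTTGG vs TGGAATC ✗; k=8: GTACTTGG vs TGGAATCA ✗.
Only k = 3 is perfect, so the longest perfect 3' overlap is 3.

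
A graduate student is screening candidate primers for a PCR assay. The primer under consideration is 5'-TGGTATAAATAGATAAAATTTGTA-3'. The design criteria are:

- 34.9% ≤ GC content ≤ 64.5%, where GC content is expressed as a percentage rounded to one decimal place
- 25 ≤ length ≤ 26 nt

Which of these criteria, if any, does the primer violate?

Fails: GC content, length.

Base counts: A=11, T=9, G=4, C=0 (length 24).
GC content: GC 4/24 = 16.7%, outside 34.9–64.5% ✗
length: length 24, outside 25–26 ✗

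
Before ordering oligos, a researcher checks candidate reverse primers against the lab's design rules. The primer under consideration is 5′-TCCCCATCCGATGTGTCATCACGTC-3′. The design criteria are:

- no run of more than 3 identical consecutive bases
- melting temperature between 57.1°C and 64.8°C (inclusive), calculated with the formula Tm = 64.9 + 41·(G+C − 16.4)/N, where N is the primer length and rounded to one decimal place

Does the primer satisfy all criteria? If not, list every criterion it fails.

Fails: homopolymer run.

Base counts: A=4, T=7, G=4, C=10 (length 25).
homopolymer run: longest run = 4, exceeds 3 ✗
Tm: Tm = 64.9 + 41·(14 − 16.4)/25 = 61.0°C ✓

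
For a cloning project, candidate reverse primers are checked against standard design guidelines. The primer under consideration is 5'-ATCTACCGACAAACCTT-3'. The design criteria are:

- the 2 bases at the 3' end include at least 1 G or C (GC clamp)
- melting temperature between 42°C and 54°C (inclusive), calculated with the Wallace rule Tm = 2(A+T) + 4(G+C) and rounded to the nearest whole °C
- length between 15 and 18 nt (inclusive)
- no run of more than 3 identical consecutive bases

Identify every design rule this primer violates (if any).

Fails: GC clamp.

Base counts: A=6, T=4, G=1, C=6 (length 17).
GC clamp: 3' end TT has 0 G/C, need ≥1 ✗
Tm: Tm = 2·10 + 4·7 = 48°C ✓
length: length 17 ✓
homopolymer run: longest run = 3 ✓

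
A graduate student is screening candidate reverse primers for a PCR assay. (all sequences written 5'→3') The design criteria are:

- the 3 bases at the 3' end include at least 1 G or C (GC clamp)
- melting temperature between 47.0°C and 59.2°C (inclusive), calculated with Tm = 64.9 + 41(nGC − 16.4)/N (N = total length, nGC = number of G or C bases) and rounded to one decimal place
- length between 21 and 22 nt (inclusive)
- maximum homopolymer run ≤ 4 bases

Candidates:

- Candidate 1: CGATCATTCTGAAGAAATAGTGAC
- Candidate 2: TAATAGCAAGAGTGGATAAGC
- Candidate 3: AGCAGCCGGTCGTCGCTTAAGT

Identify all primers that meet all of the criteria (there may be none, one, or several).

Candidate 1 (24 nt, A=9 T=6 G=5 C=4): 3' end GAC has 2 G/C ✓; Tm = 64.9 + 41·(9 − 16.4)/24 = 52.3°C ✓; length 24, outside 21–22 ✗; longest run = 3 ✓ — fails.
Candidate 2 (21 nt, A=9 T=4 G=6 C=2): 3' end AGC has 2 G/C ✓; Tm = 64.9 + 41·(8 − 16.4)/21 = 48.5°C ✓; length 21 ✓; longest run = 2 ✓ — passes.
Candidate 3 (22 nt, A=4 T=5 G=7 C=6): 3' end AGT has 1 G/C ✓; Tm = 64.9 + 41·(13 − 16.4)/22 = 58.6°C ✓; length 22 ✓; longest run = 2 ✓ — passes.

Candidate 2 and Candidate 3.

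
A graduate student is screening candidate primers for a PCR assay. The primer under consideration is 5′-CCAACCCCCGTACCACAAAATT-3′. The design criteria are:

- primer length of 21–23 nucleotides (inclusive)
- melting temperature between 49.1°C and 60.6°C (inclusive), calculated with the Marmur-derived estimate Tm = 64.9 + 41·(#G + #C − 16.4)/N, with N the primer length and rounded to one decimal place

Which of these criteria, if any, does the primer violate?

Meets all criteria.

Base counts: A=8, T=3, G=1, C=10 (length 22).
length: length 22 ✓
Tm: Tm = 64.9 + 41·(11 − 16.4)/22 = 54.8°C ✓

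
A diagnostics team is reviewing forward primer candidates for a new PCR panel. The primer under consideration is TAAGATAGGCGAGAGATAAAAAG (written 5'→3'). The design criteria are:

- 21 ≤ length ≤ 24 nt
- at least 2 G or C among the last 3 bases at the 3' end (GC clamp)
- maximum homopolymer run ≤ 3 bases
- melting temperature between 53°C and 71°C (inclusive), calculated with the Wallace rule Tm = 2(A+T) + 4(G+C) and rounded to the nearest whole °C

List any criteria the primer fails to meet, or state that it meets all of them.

Base counts: A=12, T=3, G=7, C=1 (length 23).
length: length 23 ✓
GC clamp: 3' end AAG has 1 G/C, need ≥2 ✗
homopolymer run: longest run = 5, exceeds 3 ✗
Tm: Tm = 2·15 + 4·8 = 62°C ✓

Fails: GC clamp, homopolymer run.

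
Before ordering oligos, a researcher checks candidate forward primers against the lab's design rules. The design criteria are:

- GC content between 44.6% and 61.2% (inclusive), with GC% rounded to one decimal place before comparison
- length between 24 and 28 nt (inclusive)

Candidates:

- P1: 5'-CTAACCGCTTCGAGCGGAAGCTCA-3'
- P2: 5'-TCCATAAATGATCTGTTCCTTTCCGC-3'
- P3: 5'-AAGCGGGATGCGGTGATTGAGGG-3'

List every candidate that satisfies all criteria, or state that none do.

P1 (24 nt, A=6 T=4 G=6 C=8): GC 14/24 = 58.3% ✓; length 24 ✓ — passes.
P2 (26 nt, A=5 T=10 G=3 C=8): GC 11/26 = 42.3%, outside 44.6–61.2% ✗; length 26 ✓ — fails.
P3 (23 nt, A=5 T=4 G=12 C=2): GC 14/23 = 60.9% ✓; length 23, outside 24–28 ✗ — fails.

P1 only.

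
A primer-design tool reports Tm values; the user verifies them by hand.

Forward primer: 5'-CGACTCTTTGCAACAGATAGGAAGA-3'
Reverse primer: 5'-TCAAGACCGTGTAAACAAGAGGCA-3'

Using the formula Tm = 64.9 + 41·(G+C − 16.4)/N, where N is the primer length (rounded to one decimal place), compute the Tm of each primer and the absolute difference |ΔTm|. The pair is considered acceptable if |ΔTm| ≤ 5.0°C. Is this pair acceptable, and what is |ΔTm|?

|ΔTm| = 0.3°C; the pair is acceptable.

Forward: G+C = 11, N = 25 → Tm = 64.9 + 41·(11 − 16.4)/25 = 56.0°C.
Reverse: G+C = 11, N = 24 → Tm = 64.9 + 41·(11 − 16.4)/24 = 55.7°C.
|ΔTm| = |56.0 − 55.7| = 0.3°C, ≤ 5.0°C.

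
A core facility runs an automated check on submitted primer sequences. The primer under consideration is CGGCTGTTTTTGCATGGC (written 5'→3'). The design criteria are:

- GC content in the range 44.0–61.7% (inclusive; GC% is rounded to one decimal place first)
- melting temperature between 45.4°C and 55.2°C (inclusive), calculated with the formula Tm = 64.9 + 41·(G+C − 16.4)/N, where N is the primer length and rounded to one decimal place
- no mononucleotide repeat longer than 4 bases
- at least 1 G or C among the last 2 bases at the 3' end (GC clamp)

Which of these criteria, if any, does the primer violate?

Fails: homopolymer run.

Base counts: A=1, T=7, G=6, C=4 (length 18).
GC content: GC 10/18 = 55.6% ✓
Tm: Tm = 64.9 + 41·(10 − 16.4)/18 = 50.3°C ✓
homopolymer run: longest run = 5, exceeds 4 ✗
GC clamp: 3' end GC has 2 G/C ✓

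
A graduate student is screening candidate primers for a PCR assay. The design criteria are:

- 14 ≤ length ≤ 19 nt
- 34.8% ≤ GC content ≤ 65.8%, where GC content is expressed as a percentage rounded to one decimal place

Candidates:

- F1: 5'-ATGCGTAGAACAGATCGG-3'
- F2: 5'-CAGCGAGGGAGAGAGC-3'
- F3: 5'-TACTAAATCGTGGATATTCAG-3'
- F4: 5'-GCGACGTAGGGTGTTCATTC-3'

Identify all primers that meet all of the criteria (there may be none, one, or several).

F1 only.

F1 (18 nt, A=6 T=3 G=6 C=3): length 18 ✓; GC 9/18 = 50.0% ✓ — passes.
F2 (16 nt, A=5 T=0 G=8 C=3): length 16 ✓; GC 11/16 = 68.8%, outside 34.8–65.8% ✗ — fails.
F3 (21 nt, A=7 T=7 G=4 C=3): length 21, outside 14–19 ✗; GC 7/21 = 33.3%, outside 34.8–65.8% ✗ — fails.
F4 (20 nt, A=3 T=6 G=7 C=4): length 20, outside 14–19 ✗; GC 11/20 = 55.0% ✓ — fails.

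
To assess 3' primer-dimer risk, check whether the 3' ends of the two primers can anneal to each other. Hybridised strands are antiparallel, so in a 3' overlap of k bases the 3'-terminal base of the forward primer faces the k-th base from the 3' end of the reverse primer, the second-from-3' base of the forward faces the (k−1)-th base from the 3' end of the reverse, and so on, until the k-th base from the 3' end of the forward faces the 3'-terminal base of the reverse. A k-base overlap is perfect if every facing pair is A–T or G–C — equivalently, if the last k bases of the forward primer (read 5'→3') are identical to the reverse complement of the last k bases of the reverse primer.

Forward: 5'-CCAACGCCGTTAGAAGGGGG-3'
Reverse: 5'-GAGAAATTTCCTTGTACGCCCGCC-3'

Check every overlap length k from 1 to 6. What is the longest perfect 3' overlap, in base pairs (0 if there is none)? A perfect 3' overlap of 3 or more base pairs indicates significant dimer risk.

Longest perfect overlap: 2 complementary base pairs; below the dimer-risk threshold (threshold 3).

Last 6 bases (5'→3') — forward …AGGGGG, reverse …CCCGCC.
Reverse complement of the reverse primer's last 6 bases: GGCGGG; its first k bases are the reverse complement of the reverse primer's last k bases, so a perfect k-base overlap needs the forward primer's last k bases to equal them.
Comparing (forward last k vs required): k=1: G vs G ✓; k=2: GG vs GG ✓; k=3: GGG vs GGC ✗; k=4: GGGG vs GGCG ✗; k=5: GGGGG vs GGCGG ✗; k=6: AGGGGG vs GGCGGG ✗.
Perfect overlaps at k = 1, 2; the largest is 2.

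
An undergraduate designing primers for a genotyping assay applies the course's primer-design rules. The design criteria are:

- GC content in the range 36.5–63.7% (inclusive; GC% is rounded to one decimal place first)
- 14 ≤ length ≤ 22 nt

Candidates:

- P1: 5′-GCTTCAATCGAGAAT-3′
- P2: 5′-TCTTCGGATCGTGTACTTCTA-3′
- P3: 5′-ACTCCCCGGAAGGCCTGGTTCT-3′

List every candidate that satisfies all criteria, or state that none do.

P1 (15 nt, A=5 T=4 G=3 C=3): GC 6/15 = 40.0% ✓; length 15 ✓ — passes.
P2 (21 nt, A=3 T=9 G=4 C=5): GC 9/21 = 42.9% ✓; length 21 ✓ — passes.
P3 (22 nt, A=3 T=5 G=6 C=8): GC 14/22 = 63.6% ✓; length 22 ✓ — passes.

P1, P2 and P3.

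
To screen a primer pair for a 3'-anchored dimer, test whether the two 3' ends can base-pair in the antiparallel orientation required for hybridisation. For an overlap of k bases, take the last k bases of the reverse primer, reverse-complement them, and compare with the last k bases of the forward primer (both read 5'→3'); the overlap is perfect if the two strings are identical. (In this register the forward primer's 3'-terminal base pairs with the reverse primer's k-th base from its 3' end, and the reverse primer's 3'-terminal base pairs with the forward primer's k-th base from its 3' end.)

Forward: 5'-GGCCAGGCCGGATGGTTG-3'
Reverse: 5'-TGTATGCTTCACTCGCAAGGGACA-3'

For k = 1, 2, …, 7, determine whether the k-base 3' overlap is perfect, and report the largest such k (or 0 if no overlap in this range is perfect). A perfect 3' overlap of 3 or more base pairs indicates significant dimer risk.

Longest perfect overlap: 2 complementary base pairs; below the dimer-risk threshold (threshold 3).

Last 7 bases (5'→3') — forward …ATGGTTG, reverse …AGGGACA.
Reverse complement of the reverse primer's last 7 bases: TGTCCCT; its first k bases are the reverse complement of the reverse primer's last k bases, so a perfect k-base overlap needs the forward primer's last k bases to equal them.
Comparing (forward last k vs required): k=1: G vs T ✗; k=2: TG vs TG ✓; k=3: TTG vs TGT ✗; k=4: GTTG vs TGTC ✗; k=5: GGTTG vs TGTCC ✗; k=6: TGGTTG vs TGTCCC ✗; k=7: ATGGTTG vs TGTCCCT ✗.
Only k = 2 is perfect, so the longest perfect 3' overlap is 2.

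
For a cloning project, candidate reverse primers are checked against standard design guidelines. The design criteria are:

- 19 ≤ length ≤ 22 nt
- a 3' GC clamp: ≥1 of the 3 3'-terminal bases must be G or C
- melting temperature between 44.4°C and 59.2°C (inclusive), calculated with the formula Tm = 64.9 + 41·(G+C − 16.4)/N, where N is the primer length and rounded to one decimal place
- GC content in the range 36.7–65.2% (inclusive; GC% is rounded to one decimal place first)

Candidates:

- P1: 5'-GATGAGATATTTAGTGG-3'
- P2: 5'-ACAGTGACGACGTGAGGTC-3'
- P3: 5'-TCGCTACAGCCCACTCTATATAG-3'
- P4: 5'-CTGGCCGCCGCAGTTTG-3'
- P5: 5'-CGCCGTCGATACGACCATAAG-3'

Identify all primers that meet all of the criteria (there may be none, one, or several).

P2 and P5.

P1 (17 nt, A=5 T=6 G=6 C=0): length 17, outside 19–22 ✗; 3' end TGG has 2 G/C ✓; Tm = 64.9 + 41·(6 − 16.4)/17 = 39.8°C, outside 44.4–59.2°C ✗; GC 6/17 = 35.3%, outside 36.7–65.2% ✗ — fails.
P2 (19 nt, A=5 T=3 G=7 C=4): length 19 ✓; 3' end GTC has 2 G/C ✓; Tm = 64.9 + 41·(11 − 16.4)/19 = 53.2°C ✓; GC 11/19 = 57.9% ✓ — passes.
P3 (23 nt, A=6 T=6 G=3 C=8): length 23, outside 19–22 ✗; 3' end TAG has 1 G/C ✓; Tm = 64.9 + 41·(11 − 16.4)/23 = 55.3°C ✓; GC 11/23 = 47.8% ✓ — fails.
P4 (17 nt, A=1 T=4 G=6 C=6): length 17, outside 19–22 ✗; 3' end TTG has 1 G/C ✓; Tm = 64.9 + 41·(12 − 16.4)/17 = 54.3°C ✓; GC 12/17 = 70.6%, outside 36.7–65.2% ✗ — fails.
P5 (21 nt, A=6 T=3 G=5 C=7): length 21 ✓; 3' end AAG has 1 G/C ✓; Tm = 64.9 + 41·(12 − 16.4)/21 = 56.3°C ✓; GC 12/21 = 57.1% ✓ — passes.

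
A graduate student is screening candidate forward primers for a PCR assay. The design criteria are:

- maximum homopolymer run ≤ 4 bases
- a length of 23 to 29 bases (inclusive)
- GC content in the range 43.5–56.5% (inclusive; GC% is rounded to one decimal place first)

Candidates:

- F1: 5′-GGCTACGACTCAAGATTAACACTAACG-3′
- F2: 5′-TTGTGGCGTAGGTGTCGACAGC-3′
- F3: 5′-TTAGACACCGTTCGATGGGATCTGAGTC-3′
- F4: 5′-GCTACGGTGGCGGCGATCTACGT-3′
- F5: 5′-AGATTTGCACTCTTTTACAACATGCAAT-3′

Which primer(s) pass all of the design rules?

F1 and F3.

F1 (27 nt, A=10 T=5 G=5 C=7): longest run = 2 ✓; length 27 ✓; GC 12/27 = 44.4% ✓ — passes.
F2 (22 nt, A=3 T=6 G=9 C=4): longest run = 2 ✓; length 22, outside 23–29 ✗; GC 13/22 = 59.1%, outside 43.5–56.5% ✗ — fails.
F3 (28 nt, A=6 T=8 G=8 C=6): longest run = 3 ✓; length 28 ✓; GC 14/28 = 50.0% ✓ — passes.
F4 (23 nt, A=3 T=5 G=9 C=6): longest run = 2 ✓; length 23 ✓; GC 15/23 = 65.2%, outside 43.5–56.5% ✗ — fails.
F5 (28 nt, A=9 T=10 G=3 C=6): longest run = 4 ✓; length 28 ✓; GC 9/28 = 32.1%, outside 43.5–56.5% ✗ — fails.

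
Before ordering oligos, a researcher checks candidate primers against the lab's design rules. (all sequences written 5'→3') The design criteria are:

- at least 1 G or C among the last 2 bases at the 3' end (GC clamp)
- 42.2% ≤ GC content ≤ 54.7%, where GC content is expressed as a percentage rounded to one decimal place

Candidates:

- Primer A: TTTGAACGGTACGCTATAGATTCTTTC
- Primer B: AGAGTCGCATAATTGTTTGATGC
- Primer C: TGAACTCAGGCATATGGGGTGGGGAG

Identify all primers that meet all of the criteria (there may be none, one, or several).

Primer A (27 nt, A=6 T=11 G=5 C=5): 3' end TC has 1 G/C ✓; GC 10/27 = 37.0%, outside 42.2–54.7% ✗ — fails.
Primer B (23 nt, A=6 T=8 G=6 C=3): 3' end GC has 2 G/C ✓; GC 9/23 = 39.1%, outside 42.2–54.7% ✗ — fails.
Primer C (26 nt, A=6 T=5 G=12 C=3): 3' end AG has 1 G/C ✓; GC 15/26 = 57.7%, outside 42.2–54.7% ✗ — fails.

None of the candidates satisfy all criteria.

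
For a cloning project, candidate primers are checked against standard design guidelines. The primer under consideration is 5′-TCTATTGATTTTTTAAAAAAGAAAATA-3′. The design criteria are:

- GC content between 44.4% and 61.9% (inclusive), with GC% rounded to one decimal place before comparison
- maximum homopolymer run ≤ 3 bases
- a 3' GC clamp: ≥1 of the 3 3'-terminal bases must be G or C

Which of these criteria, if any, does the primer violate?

Fails: GC content, homopolymer run, GC clamp.

Base counts: A=13, T=11, G=2, C=1 (length 27).
GC content: GC 3/27 = 11.1%, outside 44.4–61.9% ✗
homopolymer run: longest run = 6, exceeds 3 ✗
GC clamp: 3' end ATA has 0 G/C, need ≥1 ✗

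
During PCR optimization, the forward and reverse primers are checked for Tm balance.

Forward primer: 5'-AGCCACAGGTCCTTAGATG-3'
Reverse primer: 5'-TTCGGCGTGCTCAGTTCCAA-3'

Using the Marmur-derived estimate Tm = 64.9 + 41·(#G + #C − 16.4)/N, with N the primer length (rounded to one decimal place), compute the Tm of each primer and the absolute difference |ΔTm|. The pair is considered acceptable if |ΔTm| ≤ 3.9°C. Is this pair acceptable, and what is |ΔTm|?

Forward: G+C = 10, N = 19 → Tm = 64.9 + 41·(10 − 16.4)/19 = 51.1°C.
Reverse: G+C = 11, N = 20 → Tm = 64.9 + 41·(11 − 16.4)/20 = 53.8°C.
|ΔTm| = |51.1 − 53.8| = 2.7°C, ≤ 3.9°C.

|ΔTm| = 2.7°C; the pair is acceptable.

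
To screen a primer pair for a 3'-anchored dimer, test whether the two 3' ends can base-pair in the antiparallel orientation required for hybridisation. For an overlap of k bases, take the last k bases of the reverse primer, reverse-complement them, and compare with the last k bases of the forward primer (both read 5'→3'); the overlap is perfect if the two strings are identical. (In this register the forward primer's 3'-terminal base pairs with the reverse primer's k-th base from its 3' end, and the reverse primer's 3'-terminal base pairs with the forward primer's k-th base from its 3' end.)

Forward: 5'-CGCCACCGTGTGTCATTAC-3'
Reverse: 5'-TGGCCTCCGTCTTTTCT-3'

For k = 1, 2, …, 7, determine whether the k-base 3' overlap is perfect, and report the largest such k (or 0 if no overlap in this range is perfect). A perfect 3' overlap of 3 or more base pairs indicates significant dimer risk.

Longest perfect overlap: 0 complementary base pairs; below the dimer-risk threshold (threshold 3).

Last 7 bases (5'→3') — forward …TCATTAC, reverse …CTTTTCT.
Reverse complement of the reverse primer's last 7 bases: AGAAAAG; its first k bases are the reverse complement of the reverse primer's last k bases, so a perfect k-base overlap needs the forward primer's last k bases to equal them.
Comparing (forward last k vs required): k=1: C vs A ✗; k=2: AC vs AG ✗; k=3: TAC vs AGA ✗; k=4: TTAC vs AGAA ✗; k=5: ATTAC vs AGAAA ✗; k=6: CATTAC vs AGAAAA ✗; k=7: TCATTAC vs AGAAAAG ✗.
No overlap length from 1 to 7 is perfect, so the longest perfect 3' overlap is 0.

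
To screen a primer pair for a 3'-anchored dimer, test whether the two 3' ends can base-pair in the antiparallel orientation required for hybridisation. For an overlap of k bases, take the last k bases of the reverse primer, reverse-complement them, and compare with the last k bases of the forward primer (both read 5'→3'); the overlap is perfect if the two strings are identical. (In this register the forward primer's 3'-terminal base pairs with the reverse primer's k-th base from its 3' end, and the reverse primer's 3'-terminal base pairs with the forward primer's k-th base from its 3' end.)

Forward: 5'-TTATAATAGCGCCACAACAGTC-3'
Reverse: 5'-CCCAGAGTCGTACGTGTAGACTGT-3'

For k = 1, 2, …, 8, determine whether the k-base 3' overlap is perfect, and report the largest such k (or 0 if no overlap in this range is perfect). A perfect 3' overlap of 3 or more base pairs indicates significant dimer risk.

Last 8 bases (5'→3') — forward …CAACAGTC, reverse …TAGACTGT.
Reverse complement of the reverse primer's last 8 bases: ACAGTCTA; its first k bases are the reverse complement of the reverse primer's last k bases, so a perfect k-base overlap needs the forward primer's last k bases to equal them.
Comparing (forward last k vs required): k=1: C vs A ✗; k=2: TC vs AC ✗; k=3: GTC vs ACA ✗; k=4: AGTC vs ACAG ✗; k=5: CAGTC vs ACAGT ✗; k=6: ACAGTC vs ACAGTC ✓; k=7: AACAGTC vs ACAGTCT ✗; k=8: CAACAGTC vs ACAGTCTA ✗.
Only k = 6 is perfect, so the longest perfect 3' overlap is 6.

Longest perfect overlap: 6 complementary base pairs; significant dimer risk (threshold 3).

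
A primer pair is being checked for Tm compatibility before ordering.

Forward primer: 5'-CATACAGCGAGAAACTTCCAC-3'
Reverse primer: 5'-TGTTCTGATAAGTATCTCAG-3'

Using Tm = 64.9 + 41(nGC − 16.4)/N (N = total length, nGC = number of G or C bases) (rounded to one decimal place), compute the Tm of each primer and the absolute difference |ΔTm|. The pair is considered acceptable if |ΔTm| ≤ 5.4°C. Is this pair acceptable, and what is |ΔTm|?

Forward: G+C = 10, N = 21 → Tm = 64.9 + 41·(10 − 16.4)/21 = 52.4°C.
Reverse: G+C = 7, N = 20 → Tm = 64.9 + 41·(7 − 16.4)/20 = 45.6°C.
|ΔTm| = |52.4 − 45.6| = 6.8°C, > 5.4°C.

|ΔTm| = 6.8°C; the pair is not acceptable.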